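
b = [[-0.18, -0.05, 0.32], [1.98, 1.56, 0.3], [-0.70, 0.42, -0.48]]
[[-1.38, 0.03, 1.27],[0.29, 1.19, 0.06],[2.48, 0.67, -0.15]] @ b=[[-0.58, 0.65, -1.04], [2.26, 1.87, 0.42], [0.99, 0.86, 1.07]]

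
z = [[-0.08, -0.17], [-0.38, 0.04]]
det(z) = -0.068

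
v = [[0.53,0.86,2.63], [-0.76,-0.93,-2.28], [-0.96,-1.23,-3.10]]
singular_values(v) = [5.15, 0.28, 0.01]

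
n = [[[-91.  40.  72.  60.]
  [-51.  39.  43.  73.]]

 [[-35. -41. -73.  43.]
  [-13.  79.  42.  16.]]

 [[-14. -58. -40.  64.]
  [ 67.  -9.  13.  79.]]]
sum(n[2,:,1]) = -67.0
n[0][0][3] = 60.0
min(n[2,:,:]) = -58.0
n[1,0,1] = -41.0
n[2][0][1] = -58.0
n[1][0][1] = -41.0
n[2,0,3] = 64.0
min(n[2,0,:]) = -58.0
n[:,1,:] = [[-51.0, 39.0, 43.0, 73.0], [-13.0, 79.0, 42.0, 16.0], [67.0, -9.0, 13.0, 79.0]]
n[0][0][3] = 60.0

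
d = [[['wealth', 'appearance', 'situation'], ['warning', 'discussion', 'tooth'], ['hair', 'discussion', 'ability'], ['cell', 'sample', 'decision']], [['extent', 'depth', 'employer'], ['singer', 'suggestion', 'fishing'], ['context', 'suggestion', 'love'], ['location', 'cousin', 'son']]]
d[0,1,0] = 'warning'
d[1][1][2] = 'fishing'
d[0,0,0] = 'wealth'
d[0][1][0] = 'warning'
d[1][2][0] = 'context'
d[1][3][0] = 'location'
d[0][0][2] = 'situation'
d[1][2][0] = 'context'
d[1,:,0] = ['extent', 'singer', 'context', 'location']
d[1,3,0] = 'location'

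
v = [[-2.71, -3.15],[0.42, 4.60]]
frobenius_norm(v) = 6.21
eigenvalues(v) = [-2.52, 4.41]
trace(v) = 1.89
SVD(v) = [[-0.66, 0.75], [0.75, 0.66]] @ diag([5.9212855232039825, 1.8818548702530002]) @ [[0.36, 0.93], [-0.93, 0.36]]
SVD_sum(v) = [[-1.39, -3.65], [1.58, 4.16]] + [[-1.32, 0.50], [-1.16, 0.44]]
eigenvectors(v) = [[-1.0, 0.4], [0.06, -0.91]]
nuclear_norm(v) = 7.80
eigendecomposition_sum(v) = [[-2.59, -1.15], [0.15, 0.07]] + [[-0.12, -2.0],[0.27, 4.53]]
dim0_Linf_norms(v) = [2.71, 4.6]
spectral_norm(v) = 5.92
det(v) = -11.14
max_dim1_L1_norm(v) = 5.86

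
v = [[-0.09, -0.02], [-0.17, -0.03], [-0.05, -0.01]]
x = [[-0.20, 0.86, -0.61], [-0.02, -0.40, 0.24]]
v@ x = [[0.02, -0.07, 0.05], [0.03, -0.13, 0.10], [0.01, -0.04, 0.03]]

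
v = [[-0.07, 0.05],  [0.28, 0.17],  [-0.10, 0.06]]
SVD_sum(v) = [[-0.04, -0.02], [0.29, 0.14], [-0.06, -0.03]] + [[-0.03, 0.07], [-0.01, 0.03], [-0.04, 0.09]]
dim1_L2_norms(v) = [0.09, 0.33, 0.12]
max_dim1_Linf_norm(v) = 0.28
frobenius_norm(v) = 0.36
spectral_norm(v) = 0.33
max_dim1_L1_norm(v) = 0.45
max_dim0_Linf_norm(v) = 0.28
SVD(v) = [[-0.12, -0.6], [0.97, -0.22], [-0.19, -0.77]] @ diag([0.3348465402157112, 0.12719195928032606]) @ [[0.90, 0.44],[0.44, -0.9]]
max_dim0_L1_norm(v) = 0.45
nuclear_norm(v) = 0.46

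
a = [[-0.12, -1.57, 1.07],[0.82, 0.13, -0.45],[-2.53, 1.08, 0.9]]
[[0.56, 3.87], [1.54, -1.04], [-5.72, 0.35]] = a @ [[1.73, -0.22],[-0.83, -1.43],[-0.5, 1.49]]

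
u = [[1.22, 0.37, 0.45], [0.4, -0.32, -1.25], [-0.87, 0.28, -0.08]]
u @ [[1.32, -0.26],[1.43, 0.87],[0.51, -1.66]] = [[2.37, -0.74], [-0.57, 1.69], [-0.79, 0.6]]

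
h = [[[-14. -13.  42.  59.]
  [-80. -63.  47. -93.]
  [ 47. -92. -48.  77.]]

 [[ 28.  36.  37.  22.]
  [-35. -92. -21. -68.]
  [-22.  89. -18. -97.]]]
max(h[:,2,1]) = 89.0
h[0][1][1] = -63.0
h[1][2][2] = -18.0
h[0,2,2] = -48.0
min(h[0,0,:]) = -14.0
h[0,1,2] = 47.0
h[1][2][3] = -97.0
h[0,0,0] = -14.0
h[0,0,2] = 42.0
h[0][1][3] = -93.0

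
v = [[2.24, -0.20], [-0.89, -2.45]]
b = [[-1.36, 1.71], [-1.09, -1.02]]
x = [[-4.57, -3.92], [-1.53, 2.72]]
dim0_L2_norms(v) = [2.41, 2.46]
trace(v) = -0.21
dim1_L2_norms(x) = [6.02, 3.12]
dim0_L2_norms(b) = [1.74, 1.99]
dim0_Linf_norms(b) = [1.36, 1.71]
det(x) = -18.43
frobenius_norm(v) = 3.44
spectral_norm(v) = 2.77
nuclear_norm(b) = 3.67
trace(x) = -1.85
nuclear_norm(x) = 9.10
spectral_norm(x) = 6.06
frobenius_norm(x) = 6.78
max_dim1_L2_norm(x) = 6.02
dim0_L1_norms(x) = [6.1, 6.64]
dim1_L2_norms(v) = [2.25, 2.61]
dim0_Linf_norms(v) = [2.24, 2.45]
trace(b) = -2.38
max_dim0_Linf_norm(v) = 2.45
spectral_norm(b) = 2.19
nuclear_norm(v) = 4.81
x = b @ v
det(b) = 3.25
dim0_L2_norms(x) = [4.82, 4.77]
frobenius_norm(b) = 2.65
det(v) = -5.67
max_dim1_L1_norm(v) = 3.34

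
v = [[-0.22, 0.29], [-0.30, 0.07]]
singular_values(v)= [0.45, 0.16]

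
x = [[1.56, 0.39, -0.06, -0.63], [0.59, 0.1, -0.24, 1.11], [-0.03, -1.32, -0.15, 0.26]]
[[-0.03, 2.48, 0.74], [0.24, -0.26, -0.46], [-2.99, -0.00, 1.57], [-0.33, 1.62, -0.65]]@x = [[1.39, -0.74, -0.7, 2.96], [0.23, 0.67, 0.12, -0.56], [-4.71, -3.24, -0.06, 2.29], [0.46, 0.89, -0.27, 1.84]]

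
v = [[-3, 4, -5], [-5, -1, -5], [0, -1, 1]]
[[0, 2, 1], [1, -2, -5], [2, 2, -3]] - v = [[3, -2, 6], [6, -1, 0], [2, 3, -4]]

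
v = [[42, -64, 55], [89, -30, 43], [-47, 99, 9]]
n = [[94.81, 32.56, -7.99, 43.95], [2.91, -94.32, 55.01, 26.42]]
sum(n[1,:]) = -9.979999999999997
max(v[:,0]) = 89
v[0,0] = 42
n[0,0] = 94.81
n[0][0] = 94.81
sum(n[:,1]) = -61.75999999999999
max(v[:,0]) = 89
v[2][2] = 9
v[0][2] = 55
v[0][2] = 55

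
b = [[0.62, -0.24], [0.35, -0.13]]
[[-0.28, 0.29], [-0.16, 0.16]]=b @ [[-0.87,0.13], [-1.08,-0.88]]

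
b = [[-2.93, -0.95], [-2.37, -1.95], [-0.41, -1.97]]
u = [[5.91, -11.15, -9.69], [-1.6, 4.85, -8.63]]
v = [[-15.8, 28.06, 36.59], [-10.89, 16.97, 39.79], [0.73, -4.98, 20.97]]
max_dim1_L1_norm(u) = 26.75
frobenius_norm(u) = 18.81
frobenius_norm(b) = 4.79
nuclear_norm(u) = 25.89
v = b @ u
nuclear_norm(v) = 84.84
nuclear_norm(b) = 6.16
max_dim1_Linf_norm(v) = 39.79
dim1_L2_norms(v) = [48.74, 44.61, 21.57]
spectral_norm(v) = 67.24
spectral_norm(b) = 4.49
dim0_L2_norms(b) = [3.79, 2.93]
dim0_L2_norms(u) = [6.12, 12.16, 12.98]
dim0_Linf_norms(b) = [2.93, 1.97]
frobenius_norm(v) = 69.50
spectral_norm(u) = 15.99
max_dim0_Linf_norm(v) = 39.79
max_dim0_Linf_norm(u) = 11.15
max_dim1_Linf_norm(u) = 11.15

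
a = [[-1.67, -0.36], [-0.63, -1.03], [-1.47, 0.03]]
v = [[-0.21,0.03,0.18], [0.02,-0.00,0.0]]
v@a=[[0.07, 0.05], [-0.03, -0.01]]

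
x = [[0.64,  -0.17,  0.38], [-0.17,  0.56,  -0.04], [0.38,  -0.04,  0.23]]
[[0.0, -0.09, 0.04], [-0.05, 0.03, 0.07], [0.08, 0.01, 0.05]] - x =[[-0.64, 0.08, -0.34], [0.12, -0.53, 0.11], [-0.3, 0.05, -0.18]]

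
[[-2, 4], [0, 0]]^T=[[-2, 0], [4, 0]]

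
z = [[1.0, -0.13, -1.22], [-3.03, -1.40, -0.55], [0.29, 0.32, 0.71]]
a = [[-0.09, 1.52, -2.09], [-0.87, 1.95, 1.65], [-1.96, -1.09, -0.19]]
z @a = [[2.41, 2.60, -2.07],[2.57, -6.74, 4.13],[-1.7, 0.29, -0.21]]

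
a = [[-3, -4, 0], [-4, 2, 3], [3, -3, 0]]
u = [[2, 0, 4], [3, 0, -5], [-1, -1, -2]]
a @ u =[[-18, 0, 8], [-5, -3, -32], [-3, 0, 27]]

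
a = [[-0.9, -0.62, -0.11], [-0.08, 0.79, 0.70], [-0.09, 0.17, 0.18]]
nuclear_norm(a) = 2.14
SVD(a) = [[-0.72, -0.69, -0.07], [0.69, -0.68, -0.26], [0.13, -0.24, 0.96]] @ diag([1.2995226284436825, 0.8412097057140241, 0.002677531577312279]) @ [[0.44,0.78,0.45], [0.83,-0.17,-0.53], [-0.33,0.61,-0.72]]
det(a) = 0.00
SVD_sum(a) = [[-0.41, -0.72, -0.42], [0.4, 0.69, 0.4], [0.08, 0.13, 0.08]] + [[-0.49, 0.10, 0.31], [-0.48, 0.1, 0.3], [-0.17, 0.03, 0.1]] + [[0.00, -0.0, 0.0], [0.0, -0.0, 0.0], [-0.0, 0.00, -0.00]]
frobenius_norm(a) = 1.55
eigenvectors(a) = [[1.0, 0.32, 0.33], [0.01, -0.92, -0.61], [0.08, -0.23, 0.72]]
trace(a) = 0.07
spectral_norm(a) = 1.30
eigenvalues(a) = [-0.92, 0.99, -0.0]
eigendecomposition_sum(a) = [[-0.92, -0.35, 0.13], [-0.01, -0.00, 0.0], [-0.07, -0.03, 0.01]] + [[0.02, -0.27, -0.24], [-0.07, 0.8, 0.7], [-0.02, 0.20, 0.17]] + [[0.00, 0.0, -0.00], [-0.0, -0.00, 0.0], [0.0, 0.0, -0.0]]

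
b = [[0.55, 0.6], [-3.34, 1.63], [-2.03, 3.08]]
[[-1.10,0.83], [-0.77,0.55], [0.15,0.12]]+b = [[-0.55, 1.43],[-4.11, 2.18],[-1.88, 3.2]]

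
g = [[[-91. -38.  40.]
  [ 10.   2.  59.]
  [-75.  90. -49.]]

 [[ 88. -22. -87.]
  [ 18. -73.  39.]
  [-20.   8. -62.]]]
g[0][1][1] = 2.0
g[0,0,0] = -91.0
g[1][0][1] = -22.0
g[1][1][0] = 18.0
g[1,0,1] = -22.0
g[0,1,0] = 10.0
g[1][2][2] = -62.0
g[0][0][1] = -38.0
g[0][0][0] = -91.0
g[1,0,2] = -87.0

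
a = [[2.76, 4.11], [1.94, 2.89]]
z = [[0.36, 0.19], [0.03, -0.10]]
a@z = [[1.12, 0.11],[0.79, 0.08]]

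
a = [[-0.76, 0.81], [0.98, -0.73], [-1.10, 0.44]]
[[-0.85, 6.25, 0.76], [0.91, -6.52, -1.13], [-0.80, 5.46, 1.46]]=a@[[0.49,-3.01,-1.53], [-0.59,4.89,-0.50]]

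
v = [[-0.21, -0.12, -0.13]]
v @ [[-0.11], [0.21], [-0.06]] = [[0.01]]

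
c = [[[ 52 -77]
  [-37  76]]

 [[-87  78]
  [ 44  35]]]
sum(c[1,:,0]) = -43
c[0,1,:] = [-37, 76]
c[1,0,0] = -87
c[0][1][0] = -37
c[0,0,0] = 52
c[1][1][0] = 44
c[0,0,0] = 52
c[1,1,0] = 44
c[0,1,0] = -37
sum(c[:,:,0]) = -28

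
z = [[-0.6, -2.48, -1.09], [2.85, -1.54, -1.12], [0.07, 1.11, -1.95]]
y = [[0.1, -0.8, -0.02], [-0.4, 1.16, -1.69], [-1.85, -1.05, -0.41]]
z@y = [[2.95, -1.25, 4.65], [2.97, -2.89, 3.00], [3.17, 3.28, -1.08]]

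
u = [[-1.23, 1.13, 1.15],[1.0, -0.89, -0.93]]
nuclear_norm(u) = 2.62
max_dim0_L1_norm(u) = 2.23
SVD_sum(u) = [[-1.24, 1.12, 1.15], [0.99, -0.90, -0.93]] + [[0.01,0.01,-0.00], [0.01,0.01,-0.0]]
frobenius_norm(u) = 2.60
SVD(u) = [[-0.78, 0.63], [0.63, 0.78]] @ diag([2.6017300981457328, 0.01733483206135109]) @ [[0.61, -0.55, -0.57], [0.51, 0.82, -0.25]]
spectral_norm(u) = 2.60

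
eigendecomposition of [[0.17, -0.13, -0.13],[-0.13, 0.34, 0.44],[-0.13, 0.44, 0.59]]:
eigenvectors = [[0.22, -0.96, -0.19],[-0.59, 0.02, -0.81],[-0.77, -0.29, 0.56]]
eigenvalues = [0.96, 0.13, 0.0]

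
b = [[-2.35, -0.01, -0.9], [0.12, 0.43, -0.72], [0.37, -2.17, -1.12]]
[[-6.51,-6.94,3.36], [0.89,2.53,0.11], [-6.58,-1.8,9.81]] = b @ [[2.40, 3.55, -0.54], [2.96, 2.25, -3.43], [0.93, -1.58, -2.29]]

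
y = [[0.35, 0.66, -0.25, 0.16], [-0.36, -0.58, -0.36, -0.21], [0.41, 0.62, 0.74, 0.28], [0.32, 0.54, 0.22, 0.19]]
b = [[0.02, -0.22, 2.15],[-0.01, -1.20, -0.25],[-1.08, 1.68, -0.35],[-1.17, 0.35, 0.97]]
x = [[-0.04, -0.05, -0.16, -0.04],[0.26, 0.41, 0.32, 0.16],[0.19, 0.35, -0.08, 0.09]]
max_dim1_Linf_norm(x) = 0.41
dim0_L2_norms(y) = [0.72, 1.2, 0.89, 0.43]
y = b @ x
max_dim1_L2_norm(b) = 2.16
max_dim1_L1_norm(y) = 2.05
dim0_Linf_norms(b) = [1.17, 1.68, 2.15]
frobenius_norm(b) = 3.57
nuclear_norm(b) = 5.82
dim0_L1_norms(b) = [2.28, 3.45, 3.72]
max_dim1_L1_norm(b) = 3.11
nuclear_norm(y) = 2.25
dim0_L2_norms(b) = [1.59, 2.11, 2.4]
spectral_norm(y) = 1.59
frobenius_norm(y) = 1.72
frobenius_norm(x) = 0.75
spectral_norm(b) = 2.44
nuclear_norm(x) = 0.99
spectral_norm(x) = 0.70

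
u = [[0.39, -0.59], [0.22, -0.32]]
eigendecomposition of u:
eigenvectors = [[0.85+0.00j,  0.85-0.00j],  [(0.51-0.09j),  (0.51+0.09j)]]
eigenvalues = [(0.04+0.06j), (0.04-0.06j)]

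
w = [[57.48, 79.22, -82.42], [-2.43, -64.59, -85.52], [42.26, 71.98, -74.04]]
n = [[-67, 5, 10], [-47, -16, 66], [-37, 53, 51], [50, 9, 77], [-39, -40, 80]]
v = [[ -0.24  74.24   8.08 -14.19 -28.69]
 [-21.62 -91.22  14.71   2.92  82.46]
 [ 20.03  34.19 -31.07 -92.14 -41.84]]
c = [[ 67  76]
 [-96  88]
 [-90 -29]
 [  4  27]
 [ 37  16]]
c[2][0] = -90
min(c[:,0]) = -96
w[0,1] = 79.22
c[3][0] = 4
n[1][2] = 66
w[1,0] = -2.43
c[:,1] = [76, 88, -29, 27, 16]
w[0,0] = 57.48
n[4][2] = 80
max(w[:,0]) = 57.48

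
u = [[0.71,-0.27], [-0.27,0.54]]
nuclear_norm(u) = 1.25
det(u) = 0.31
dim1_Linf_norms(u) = [0.71, 0.54]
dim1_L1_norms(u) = [0.98, 0.81]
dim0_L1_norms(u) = [0.98, 0.81]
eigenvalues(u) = [0.91, 0.34]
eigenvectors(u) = [[0.81, 0.59], [-0.59, 0.81]]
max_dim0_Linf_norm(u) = 0.71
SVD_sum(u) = [[0.59, -0.43], [-0.43, 0.32]] + [[0.12, 0.16], [0.16, 0.22]]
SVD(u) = [[-0.81, 0.59], [0.59, 0.81]] @ diag([0.9080635970943634, 0.34193640290563676]) @ [[-0.81, 0.59], [0.59, 0.81]]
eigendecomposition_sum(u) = [[0.59, -0.43], [-0.43, 0.32]] + [[0.12, 0.16], [0.16, 0.22]]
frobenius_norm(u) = 0.97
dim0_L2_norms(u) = [0.76, 0.6]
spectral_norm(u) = 0.91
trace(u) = 1.25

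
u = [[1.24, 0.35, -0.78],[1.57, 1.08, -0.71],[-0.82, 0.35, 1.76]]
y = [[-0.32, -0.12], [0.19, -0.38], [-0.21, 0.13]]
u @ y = [[-0.17,-0.38], [-0.15,-0.69], [-0.04,0.19]]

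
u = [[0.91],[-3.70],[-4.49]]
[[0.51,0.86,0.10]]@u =[[-3.17]]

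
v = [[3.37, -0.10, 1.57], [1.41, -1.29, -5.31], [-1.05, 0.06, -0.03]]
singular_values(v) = [5.7, 3.78, 0.06]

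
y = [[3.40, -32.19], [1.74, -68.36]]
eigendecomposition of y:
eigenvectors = [[1.0,0.41], [0.02,0.91]]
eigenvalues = [2.61, -67.57]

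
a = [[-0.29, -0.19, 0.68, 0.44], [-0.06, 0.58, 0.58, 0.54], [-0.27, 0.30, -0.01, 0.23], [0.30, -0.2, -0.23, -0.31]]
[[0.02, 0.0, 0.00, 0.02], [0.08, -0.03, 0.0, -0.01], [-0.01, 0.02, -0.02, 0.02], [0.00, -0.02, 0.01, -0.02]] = a@[[0.18, -0.11, 0.08, -0.04], [-0.00, -0.02, -0.03, -0.05], [0.00, -0.05, 0.0, -0.08], [0.17, -0.00, 0.05, 0.12]]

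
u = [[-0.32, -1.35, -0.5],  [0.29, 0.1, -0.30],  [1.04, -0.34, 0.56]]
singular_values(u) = [1.49, 1.22, 0.42]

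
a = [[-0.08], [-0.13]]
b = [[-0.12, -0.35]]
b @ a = [[0.06]]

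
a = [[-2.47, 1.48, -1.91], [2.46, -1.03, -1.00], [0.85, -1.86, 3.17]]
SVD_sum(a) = [[-1.96, 1.72, -2.18], [0.75, -0.66, 0.83], [2.00, -1.76, 2.22]] + [[-0.38, 0.04, 0.37], [1.80, -0.19, -1.76], [-1.05, 0.11, 1.03]] + [[-0.13,-0.28,-0.11], [-0.09,-0.18,-0.07], [-0.10,-0.21,-0.08]]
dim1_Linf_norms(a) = [2.47, 2.46, 3.17]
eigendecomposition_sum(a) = [[-2.33, 1.05, -0.52],[2.90, -1.31, 0.65],[1.12, -0.51, 0.25]] + [[-0.17, -0.09, -0.11],[-0.48, -0.26, -0.31],[-0.2, -0.11, -0.13]] + [[0.03,0.52,-1.28],[0.03,0.54,-1.33],[-0.08,-1.24,3.05]]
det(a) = 6.93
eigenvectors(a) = [[-0.60, 0.31, -0.36], [0.75, 0.88, -0.37], [0.29, 0.36, 0.86]]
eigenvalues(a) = [-3.39, -0.56, 3.63]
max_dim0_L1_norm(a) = 6.08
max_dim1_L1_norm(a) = 5.88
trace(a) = -0.33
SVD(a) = [[-0.68, 0.18, 0.71], [0.26, -0.85, 0.46], [0.69, 0.49, 0.53]] @ diag([5.023775304929105, 2.9714071316701998, 0.4640273089419993]) @ [[0.58,-0.51,0.64], [-0.71,0.07,0.70], [-0.40,-0.86,-0.32]]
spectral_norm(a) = 5.02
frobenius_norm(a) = 5.86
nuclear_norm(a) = 8.46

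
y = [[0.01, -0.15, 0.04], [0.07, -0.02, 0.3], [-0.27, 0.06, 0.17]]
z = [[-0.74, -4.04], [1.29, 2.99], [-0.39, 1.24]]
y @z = [[-0.22,-0.44], [-0.19,0.03], [0.21,1.48]]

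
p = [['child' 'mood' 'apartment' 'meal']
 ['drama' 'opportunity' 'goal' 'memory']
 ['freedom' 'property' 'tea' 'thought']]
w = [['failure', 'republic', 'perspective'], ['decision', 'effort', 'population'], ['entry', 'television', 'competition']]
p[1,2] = 'goal'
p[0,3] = 'meal'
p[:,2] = ['apartment', 'goal', 'tea']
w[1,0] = 'decision'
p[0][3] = 'meal'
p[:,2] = ['apartment', 'goal', 'tea']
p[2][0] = 'freedom'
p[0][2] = 'apartment'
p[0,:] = ['child', 'mood', 'apartment', 'meal']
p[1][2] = 'goal'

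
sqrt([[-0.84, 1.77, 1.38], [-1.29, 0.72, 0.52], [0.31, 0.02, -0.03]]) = [[(0.17+0.01j), (1.24-0.01j), (1.04-0.04j)], [-1.01+0.05j, (1.51-0.11j), 1.14-0.32j], [0.37-0.06j, (-0.31+0.13j), (-0.21+0.38j)]]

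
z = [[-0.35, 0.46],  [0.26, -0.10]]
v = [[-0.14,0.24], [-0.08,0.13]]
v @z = [[0.11, -0.09], [0.06, -0.05]]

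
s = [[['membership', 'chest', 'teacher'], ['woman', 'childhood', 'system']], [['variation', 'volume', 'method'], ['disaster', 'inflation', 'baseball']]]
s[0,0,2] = 'teacher'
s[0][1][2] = 'system'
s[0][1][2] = 'system'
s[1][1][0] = 'disaster'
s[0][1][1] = 'childhood'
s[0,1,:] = ['woman', 'childhood', 'system']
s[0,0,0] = 'membership'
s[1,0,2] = 'method'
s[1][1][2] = 'baseball'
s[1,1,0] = 'disaster'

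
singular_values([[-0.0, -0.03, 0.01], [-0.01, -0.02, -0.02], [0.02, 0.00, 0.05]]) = [0.06, 0.04, 0.0]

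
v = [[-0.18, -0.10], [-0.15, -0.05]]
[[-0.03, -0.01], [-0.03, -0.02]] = v @[[0.17,0.24], [0.04,-0.33]]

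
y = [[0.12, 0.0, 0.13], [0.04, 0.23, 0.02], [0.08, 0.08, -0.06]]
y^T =[[0.12,0.04,0.08],[0.0,0.23,0.08],[0.13,0.02,-0.06]]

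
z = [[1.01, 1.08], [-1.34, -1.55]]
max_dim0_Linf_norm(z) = 1.55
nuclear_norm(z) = 2.57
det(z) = -0.12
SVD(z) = [[-0.59,0.81], [0.81,0.59]] @ diag([2.526342666964175, 0.04682658514498223]) @ [[-0.66, -0.75], [0.75, -0.66]]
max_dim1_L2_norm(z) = 2.05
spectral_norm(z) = 2.53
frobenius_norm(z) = 2.53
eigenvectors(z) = [[0.79, -0.53], [-0.62, 0.85]]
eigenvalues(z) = [0.17, -0.71]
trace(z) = -0.54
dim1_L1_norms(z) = [2.09, 2.89]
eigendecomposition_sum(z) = [[0.33, 0.21], [-0.26, -0.16]] + [[0.68, 0.87],[-1.08, -1.39]]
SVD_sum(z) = [[0.98, 1.11], [-1.36, -1.53]] + [[0.03,-0.03],[0.02,-0.02]]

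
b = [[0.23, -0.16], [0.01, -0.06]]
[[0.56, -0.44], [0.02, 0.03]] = b @ [[2.43,  -2.55], [-0.01,  -0.89]]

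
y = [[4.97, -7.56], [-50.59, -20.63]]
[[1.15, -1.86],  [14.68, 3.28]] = y@[[-0.18, -0.13], [-0.27, 0.16]]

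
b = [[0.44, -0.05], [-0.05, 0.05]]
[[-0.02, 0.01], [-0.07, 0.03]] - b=[[-0.46, 0.06],  [-0.02, -0.02]]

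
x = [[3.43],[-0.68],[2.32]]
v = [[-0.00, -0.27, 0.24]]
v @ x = [[0.74]]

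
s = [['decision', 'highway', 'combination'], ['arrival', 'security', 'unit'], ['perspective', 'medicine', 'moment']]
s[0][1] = 'highway'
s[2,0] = 'perspective'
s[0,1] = 'highway'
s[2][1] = 'medicine'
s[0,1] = 'highway'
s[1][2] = 'unit'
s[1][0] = 'arrival'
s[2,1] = 'medicine'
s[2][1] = 'medicine'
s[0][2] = 'combination'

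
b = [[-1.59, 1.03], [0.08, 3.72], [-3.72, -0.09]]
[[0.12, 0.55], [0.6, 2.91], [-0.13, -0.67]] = b@[[0.03, 0.16], [0.16, 0.78]]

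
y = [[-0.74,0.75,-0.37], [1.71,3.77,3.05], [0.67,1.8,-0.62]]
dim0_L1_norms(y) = [3.12, 6.32, 4.04]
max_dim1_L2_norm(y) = 5.14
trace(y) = 2.41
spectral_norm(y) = 5.29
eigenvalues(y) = [4.98, -1.04, -1.53]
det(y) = 7.92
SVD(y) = [[0.03, -0.46, -0.89], [0.97, 0.23, -0.09], [0.25, -0.86, 0.45]] @ diag([5.290021223232321, 1.7431552792622924, 0.8584201361405839]) @ [[0.34, 0.78, 0.53], [0.09, -0.59, 0.80], [0.94, -0.23, -0.27]]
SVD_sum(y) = [[0.05, 0.11, 0.07],[1.75, 3.99, 2.71],[0.44, 1.01, 0.69]] + [[-0.07,0.47,-0.65], [0.04,-0.23,0.32], [-0.14,0.88,-1.2]] + [[-0.71, 0.17, 0.21],[-0.07, 0.02, 0.02],[0.36, -0.09, -0.11]]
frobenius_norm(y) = 5.64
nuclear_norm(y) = 7.89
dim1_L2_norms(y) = [1.12, 5.14, 2.02]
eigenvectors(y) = [[-0.1, -0.93, 0.71], [-0.94, 0.36, -0.51], [-0.32, -0.04, 0.48]]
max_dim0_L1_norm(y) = 6.32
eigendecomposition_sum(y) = [[0.16, 0.45, 0.23], [1.48, 4.1, 2.14], [0.49, 1.37, 0.72]] + [[-1.24, -0.35, 1.46],[0.47, 0.13, -0.56],[-0.05, -0.01, 0.06]] + [[0.34, 0.65, -2.06], [-0.24, -0.47, 1.47], [0.23, 0.44, -1.4]]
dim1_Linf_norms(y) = [0.75, 3.77, 1.8]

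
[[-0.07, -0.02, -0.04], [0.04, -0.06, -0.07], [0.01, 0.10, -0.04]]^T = [[-0.07, 0.04, 0.01],[-0.02, -0.06, 0.1],[-0.04, -0.07, -0.04]]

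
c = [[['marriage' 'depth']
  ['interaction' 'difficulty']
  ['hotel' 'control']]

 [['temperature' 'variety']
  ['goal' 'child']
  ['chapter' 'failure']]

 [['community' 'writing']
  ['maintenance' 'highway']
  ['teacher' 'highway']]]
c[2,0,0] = 'community'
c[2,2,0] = 'teacher'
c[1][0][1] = 'variety'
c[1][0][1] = 'variety'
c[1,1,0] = 'goal'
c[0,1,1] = 'difficulty'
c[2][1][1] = 'highway'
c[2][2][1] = 'highway'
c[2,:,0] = ['community', 'maintenance', 'teacher']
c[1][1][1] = 'child'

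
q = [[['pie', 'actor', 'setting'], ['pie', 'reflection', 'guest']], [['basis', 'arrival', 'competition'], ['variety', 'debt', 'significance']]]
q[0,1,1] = 'reflection'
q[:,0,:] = [['pie', 'actor', 'setting'], ['basis', 'arrival', 'competition']]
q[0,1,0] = 'pie'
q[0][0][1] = 'actor'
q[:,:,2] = [['setting', 'guest'], ['competition', 'significance']]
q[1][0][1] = 'arrival'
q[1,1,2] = 'significance'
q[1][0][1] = 'arrival'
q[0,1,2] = 'guest'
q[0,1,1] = 'reflection'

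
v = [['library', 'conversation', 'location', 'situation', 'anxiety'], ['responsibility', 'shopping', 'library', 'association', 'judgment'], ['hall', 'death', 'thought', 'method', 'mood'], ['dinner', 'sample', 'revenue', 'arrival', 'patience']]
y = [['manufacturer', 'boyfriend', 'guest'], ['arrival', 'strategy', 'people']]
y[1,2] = 'people'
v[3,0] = 'dinner'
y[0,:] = ['manufacturer', 'boyfriend', 'guest']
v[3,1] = 'sample'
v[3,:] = ['dinner', 'sample', 'revenue', 'arrival', 'patience']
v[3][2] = 'revenue'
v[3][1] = 'sample'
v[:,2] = ['location', 'library', 'thought', 'revenue']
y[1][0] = 'arrival'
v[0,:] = ['library', 'conversation', 'location', 'situation', 'anxiety']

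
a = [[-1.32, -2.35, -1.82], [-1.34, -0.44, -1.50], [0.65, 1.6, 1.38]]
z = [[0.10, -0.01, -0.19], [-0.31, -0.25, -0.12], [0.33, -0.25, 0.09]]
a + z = [[-1.22, -2.36, -2.01], [-1.65, -0.69, -1.62], [0.98, 1.35, 1.47]]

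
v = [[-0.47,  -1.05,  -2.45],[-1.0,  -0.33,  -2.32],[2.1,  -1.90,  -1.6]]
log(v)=[[6.09, -5.65, -6.72], [5.95, -5.55, -6.14], [0.90, 0.10, 0.27]]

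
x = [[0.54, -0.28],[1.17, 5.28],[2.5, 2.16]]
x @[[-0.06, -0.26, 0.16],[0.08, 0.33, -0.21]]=[[-0.05, -0.23, 0.15], [0.35, 1.44, -0.92], [0.02, 0.06, -0.05]]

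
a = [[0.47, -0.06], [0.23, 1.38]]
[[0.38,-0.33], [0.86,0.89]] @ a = [[0.1, -0.48], [0.61, 1.18]]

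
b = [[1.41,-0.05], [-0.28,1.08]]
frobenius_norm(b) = 1.80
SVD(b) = [[-0.91, 0.42], [0.42, 0.91]] @ diag([1.4836452018001982, 1.0169547262170768]) @ [[-0.94, 0.34], [0.34, 0.94]]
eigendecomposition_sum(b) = [[1.31, -0.18], [-1.0, 0.14]] + [[0.10, 0.13], [0.72, 0.94]]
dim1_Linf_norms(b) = [1.41, 1.08]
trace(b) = 2.49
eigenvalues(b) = [1.45, 1.04]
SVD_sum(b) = [[1.26, -0.46], [-0.59, 0.21]] + [[0.15,  0.41], [0.31,  0.87]]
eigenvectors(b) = [[0.8, 0.13], [-0.61, 0.99]]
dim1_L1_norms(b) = [1.46, 1.36]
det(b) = 1.51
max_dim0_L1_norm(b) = 1.69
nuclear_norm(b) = 2.50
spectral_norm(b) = 1.48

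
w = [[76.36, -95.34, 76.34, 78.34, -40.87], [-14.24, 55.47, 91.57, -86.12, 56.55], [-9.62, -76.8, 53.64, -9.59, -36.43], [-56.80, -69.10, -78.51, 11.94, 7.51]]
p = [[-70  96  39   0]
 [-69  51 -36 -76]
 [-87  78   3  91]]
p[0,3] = 0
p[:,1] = [96, 51, 78]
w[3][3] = 11.94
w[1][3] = -86.12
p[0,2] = 39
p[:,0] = [-70, -69, -87]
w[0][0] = 76.36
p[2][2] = 3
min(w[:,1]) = -95.34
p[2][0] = -87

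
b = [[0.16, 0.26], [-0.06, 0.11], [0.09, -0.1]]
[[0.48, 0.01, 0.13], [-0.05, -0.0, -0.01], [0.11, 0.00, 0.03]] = b@ [[1.95, 0.04, 0.51], [0.63, 0.01, 0.17]]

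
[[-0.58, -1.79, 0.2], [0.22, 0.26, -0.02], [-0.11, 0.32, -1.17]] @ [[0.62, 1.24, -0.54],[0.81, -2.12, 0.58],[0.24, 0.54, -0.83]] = [[-1.76, 3.18, -0.89], [0.34, -0.29, 0.05], [-0.09, -1.45, 1.22]]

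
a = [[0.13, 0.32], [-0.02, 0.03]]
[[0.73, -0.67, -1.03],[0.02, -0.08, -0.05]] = a@[[1.4,  0.61,  -1.37],[1.71,  -2.33,  -2.66]]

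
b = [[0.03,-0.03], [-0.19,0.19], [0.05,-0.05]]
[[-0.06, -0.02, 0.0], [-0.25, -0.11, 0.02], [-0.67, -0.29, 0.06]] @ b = [[0.00,-0.0], [0.01,-0.01], [0.04,-0.04]]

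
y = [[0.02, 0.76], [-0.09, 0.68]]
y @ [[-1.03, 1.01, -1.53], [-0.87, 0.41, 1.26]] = [[-0.68, 0.33, 0.93], [-0.5, 0.19, 0.99]]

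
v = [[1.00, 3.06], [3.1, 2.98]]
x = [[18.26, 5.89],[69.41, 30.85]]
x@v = [[36.52, 73.43],[165.04, 304.33]]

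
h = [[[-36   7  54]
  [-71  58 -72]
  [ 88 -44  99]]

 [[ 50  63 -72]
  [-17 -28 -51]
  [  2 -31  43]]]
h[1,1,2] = -51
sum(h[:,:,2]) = 1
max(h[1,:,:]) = 63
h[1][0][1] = 63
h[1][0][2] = -72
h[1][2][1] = -31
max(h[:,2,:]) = 99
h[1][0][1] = 63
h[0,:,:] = [[-36, 7, 54], [-71, 58, -72], [88, -44, 99]]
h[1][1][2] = -51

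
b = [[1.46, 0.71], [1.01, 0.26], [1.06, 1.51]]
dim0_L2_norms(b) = [2.07, 1.69]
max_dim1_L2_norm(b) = 1.84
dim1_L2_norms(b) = [1.62, 1.04, 1.84]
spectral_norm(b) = 2.56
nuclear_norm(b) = 3.32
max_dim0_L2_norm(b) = 2.07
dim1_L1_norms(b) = [2.17, 1.27, 2.57]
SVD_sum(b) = [[1.25, 0.98], [0.75, 0.59], [1.39, 1.09]] + [[0.21, -0.27], [0.26, -0.33], [-0.33, 0.42]]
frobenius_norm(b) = 2.67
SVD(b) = [[-0.62,-0.45],[-0.37,-0.55],[-0.69,0.7]] @ diag([2.55918373983988, 0.7600516993857489]) @ [[-0.79, -0.62], [-0.62, 0.79]]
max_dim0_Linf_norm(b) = 1.51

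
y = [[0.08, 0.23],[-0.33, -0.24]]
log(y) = [[-0.07, 1.96], [-2.82, -2.8]]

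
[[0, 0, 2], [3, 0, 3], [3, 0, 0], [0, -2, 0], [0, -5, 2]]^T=[[0, 3, 3, 0, 0], [0, 0, 0, -2, -5], [2, 3, 0, 0, 2]]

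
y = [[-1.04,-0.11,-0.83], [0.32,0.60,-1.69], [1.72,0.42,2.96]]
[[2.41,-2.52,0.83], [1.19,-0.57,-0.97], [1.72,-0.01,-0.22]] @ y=[[-1.89,-1.43,4.72], [-3.09,-0.88,-2.9], [-2.17,-0.29,-2.06]]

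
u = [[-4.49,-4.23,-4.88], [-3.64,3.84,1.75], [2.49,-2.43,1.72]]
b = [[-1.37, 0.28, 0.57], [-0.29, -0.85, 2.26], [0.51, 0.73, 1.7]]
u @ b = [[4.89, -1.22, -20.42], [4.77, -3.01, 9.58], [-1.83, 4.02, -1.15]]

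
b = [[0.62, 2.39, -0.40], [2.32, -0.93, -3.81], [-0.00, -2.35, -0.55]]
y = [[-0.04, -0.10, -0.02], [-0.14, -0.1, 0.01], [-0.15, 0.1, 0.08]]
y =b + [[-0.66, -2.49, 0.38], [-2.46, 0.83, 3.82], [-0.15, 2.45, 0.63]]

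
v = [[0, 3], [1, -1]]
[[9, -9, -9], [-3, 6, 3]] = v @ [[0, 3, 0], [3, -3, -3]]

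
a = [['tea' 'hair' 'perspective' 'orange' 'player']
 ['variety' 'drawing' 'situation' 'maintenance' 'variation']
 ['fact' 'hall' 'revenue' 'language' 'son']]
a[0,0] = 'tea'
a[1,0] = 'variety'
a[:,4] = ['player', 'variation', 'son']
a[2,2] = 'revenue'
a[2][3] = 'language'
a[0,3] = 'orange'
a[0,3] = 'orange'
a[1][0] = 'variety'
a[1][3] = 'maintenance'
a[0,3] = 'orange'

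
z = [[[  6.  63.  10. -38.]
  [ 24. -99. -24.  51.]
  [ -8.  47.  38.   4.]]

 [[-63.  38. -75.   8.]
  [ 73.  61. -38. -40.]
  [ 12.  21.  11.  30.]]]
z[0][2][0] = -8.0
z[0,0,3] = -38.0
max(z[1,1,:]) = 73.0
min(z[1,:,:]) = -75.0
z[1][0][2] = -75.0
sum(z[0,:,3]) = 17.0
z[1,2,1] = 21.0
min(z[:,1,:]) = -99.0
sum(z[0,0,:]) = 41.0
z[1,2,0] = 12.0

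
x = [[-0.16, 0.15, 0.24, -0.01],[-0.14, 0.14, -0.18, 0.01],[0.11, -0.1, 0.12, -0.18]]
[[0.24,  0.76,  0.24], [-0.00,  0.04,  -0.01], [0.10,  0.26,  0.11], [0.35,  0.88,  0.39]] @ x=[[-0.12, 0.12, -0.05, -0.04], [-0.01, 0.01, -0.01, 0.00], [-0.04, 0.04, -0.01, -0.02], [-0.14, 0.14, -0.03, -0.06]]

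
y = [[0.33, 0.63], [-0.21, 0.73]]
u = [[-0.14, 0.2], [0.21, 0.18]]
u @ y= [[-0.09, 0.06], [0.03, 0.26]]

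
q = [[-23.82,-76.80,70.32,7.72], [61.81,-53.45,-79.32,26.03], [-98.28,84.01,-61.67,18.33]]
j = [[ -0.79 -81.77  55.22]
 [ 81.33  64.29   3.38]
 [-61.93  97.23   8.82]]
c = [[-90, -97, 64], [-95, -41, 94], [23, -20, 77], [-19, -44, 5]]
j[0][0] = -0.79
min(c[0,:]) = -97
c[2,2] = 77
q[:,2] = [70.32, -79.32, -61.67]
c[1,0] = -95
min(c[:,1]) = -97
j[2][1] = 97.23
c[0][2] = 64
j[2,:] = [-61.93, 97.23, 8.82]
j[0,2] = 55.22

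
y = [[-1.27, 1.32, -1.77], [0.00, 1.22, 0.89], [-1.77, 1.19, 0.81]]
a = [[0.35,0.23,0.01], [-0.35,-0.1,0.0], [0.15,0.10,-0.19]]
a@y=[[-0.46, 0.75, -0.41], [0.44, -0.58, 0.53], [0.15, 0.09, -0.33]]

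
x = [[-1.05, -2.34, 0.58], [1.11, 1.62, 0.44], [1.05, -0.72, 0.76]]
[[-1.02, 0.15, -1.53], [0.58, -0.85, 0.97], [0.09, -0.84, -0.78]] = x@ [[0.44,-0.33,-0.22], [0.15,-0.10,0.75], [-0.35,-0.74,-0.01]]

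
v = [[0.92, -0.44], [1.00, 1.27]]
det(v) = 1.61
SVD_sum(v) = [[0.25, 0.24], [1.15, 1.12]] + [[0.67, -0.68], [-0.15, 0.15]]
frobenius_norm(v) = 1.91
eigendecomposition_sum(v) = [[0.46+0.47j, (-0.22+0.38j)], [(0.5-0.86j), 0.64+0.17j]] + [[(0.46-0.47j),-0.22-0.38j], [0.50+0.86j,0.64-0.17j]]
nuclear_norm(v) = 2.62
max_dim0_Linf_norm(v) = 1.27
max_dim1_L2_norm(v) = 1.62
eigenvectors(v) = [[0.15-0.53j, 0.15+0.53j],  [(-0.83+0j), (-0.83-0j)]]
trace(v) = 2.19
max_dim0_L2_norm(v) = 1.36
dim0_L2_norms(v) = [1.36, 1.34]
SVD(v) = [[-0.21, -0.98], [-0.98, 0.21]] @ diag([1.6406949672329427, 0.9803162879889802]) @ [[-0.72, -0.70], [-0.7, 0.72]]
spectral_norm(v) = 1.64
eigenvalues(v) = [(1.1+0.64j), (1.1-0.64j)]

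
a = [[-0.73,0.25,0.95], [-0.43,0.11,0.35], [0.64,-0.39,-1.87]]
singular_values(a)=[2.39, 0.41, 0.0]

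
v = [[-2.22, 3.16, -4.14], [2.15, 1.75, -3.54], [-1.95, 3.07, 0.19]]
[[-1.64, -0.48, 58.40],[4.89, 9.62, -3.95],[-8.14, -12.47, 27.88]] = v @ [[1.12, 1.84, -13.03], [-1.84, -2.71, 1.19], [-1.61, -2.94, -6.21]]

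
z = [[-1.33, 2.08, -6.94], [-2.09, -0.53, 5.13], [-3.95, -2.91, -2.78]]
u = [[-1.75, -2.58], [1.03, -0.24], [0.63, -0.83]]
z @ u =[[0.1, 8.69], [6.34, 1.26], [2.16, 13.20]]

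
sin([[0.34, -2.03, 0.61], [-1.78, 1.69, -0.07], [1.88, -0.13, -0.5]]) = [[-0.49,  -0.27,  0.24], [-0.23,  -0.16,  0.12], [0.75,  0.46,  -0.38]]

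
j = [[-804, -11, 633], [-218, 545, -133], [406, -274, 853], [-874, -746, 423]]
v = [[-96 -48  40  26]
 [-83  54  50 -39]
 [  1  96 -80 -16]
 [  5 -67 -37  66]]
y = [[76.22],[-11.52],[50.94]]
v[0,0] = -96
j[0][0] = -804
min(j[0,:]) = -804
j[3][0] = -874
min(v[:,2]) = -80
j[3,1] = -746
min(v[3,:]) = -67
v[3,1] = -67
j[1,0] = -218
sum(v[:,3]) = 37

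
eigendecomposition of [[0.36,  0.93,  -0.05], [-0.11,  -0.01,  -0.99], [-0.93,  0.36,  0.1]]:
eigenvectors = [[(-0.7+0j), (0.26+0.43j), 0.26-0.43j], [(-0.46+0j), -0.63+0.00j, (-0.63-0j)], [0.54+0.00j, -0.20+0.56j, (-0.2-0.56j)]]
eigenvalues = [(1+0j), (-0.28+0.96j), (-0.28-0.96j)]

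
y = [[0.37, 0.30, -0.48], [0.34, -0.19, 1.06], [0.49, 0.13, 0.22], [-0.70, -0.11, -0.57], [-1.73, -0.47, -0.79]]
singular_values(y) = [2.35, 1.08, 0.0]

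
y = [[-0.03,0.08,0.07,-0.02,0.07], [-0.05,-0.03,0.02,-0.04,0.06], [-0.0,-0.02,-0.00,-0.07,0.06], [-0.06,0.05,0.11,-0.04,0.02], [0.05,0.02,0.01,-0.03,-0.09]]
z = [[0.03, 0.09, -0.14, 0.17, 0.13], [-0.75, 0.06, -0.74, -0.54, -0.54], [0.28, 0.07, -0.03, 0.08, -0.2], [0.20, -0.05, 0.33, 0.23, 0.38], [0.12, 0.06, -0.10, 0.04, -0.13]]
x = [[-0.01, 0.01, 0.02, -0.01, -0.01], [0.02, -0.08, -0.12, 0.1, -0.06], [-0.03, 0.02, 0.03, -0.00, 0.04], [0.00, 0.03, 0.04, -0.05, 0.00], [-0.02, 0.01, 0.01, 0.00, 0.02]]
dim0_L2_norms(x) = [0.04, 0.09, 0.13, 0.11, 0.08]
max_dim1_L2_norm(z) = 1.3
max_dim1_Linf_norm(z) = 0.75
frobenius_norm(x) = 0.21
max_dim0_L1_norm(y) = 0.3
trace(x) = -0.09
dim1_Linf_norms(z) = [0.17, 0.75, 0.28, 0.38, 0.13]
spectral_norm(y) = 0.20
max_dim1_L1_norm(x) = 0.38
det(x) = 0.00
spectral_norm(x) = 0.20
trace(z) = 0.16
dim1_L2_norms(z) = [0.27, 1.3, 0.36, 0.59, 0.22]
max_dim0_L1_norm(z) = 1.38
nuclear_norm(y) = 0.48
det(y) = -0.00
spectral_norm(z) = 1.42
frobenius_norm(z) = 1.52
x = z @ y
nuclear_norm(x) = 0.29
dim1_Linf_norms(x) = [0.02, 0.12, 0.04, 0.05, 0.02]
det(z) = 0.00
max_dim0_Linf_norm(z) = 0.75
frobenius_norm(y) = 0.26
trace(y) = -0.19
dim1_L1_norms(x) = [0.06, 0.38, 0.12, 0.12, 0.06]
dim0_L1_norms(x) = [0.08, 0.15, 0.22, 0.16, 0.13]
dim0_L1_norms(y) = [0.19, 0.2, 0.21, 0.2, 0.3]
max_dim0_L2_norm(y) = 0.14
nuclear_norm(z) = 2.15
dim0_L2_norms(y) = [0.1, 0.1, 0.13, 0.1, 0.14]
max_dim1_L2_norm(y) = 0.14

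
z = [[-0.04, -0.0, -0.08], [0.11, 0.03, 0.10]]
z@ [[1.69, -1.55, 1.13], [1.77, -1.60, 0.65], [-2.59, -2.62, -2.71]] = [[0.14, 0.27, 0.17], [-0.02, -0.48, -0.13]]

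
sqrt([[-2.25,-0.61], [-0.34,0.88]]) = [[0.02+1.49j, (-0.18+0.28j)], [-0.10+0.16j, (0.95+0.03j)]]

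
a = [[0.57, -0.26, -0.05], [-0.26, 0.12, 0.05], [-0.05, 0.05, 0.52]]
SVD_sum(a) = [[0.52,-0.25,-0.2],[-0.25,0.12,0.09],[-0.20,0.09,0.08]] + [[0.05,-0.01,0.15],[-0.01,0.00,-0.04],[0.15,-0.04,0.44]] + [[-0.00, -0.0, 0.0], [-0.00, -0.00, 0.0], [0.0, 0.00, -0.00]]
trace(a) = 1.21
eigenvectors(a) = [[0.41, 0.85, 0.32], [0.91, -0.40, -0.09], [-0.05, -0.33, 0.94]]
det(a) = -0.00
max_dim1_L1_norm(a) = 0.88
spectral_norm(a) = 0.71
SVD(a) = [[-0.85, -0.32, -0.41],[0.40, 0.09, -0.91],[0.33, -0.94, 0.05]] @ diag([0.7118286314966585, 0.49819674701620187, 2.5378512860389316e-05]) @ [[-0.85, 0.40, 0.33],[-0.32, 0.09, -0.94],[0.41, 0.91, -0.05]]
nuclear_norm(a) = 1.21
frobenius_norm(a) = 0.87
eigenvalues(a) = [-0.0, 0.71, 0.5]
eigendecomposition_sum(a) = [[-0.00, -0.0, 0.00], [-0.0, -0.00, 0.0], [0.00, 0.00, -0.00]] + [[0.52,  -0.25,  -0.2],[-0.25,  0.12,  0.09],[-0.20,  0.09,  0.08]] + [[0.05,-0.01,0.15], [-0.01,0.00,-0.04], [0.15,-0.04,0.44]]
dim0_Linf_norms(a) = [0.57, 0.26, 0.52]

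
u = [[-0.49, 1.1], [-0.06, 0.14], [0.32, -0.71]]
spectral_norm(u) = 1.44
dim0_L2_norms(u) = [0.59, 1.32]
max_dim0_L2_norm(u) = 1.32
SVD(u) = [[-0.84, -0.36], [-0.11, -0.63], [0.54, -0.69]] @ diag([1.4421464349860518, 0.003695951436822159]) @ [[0.41,-0.91], [-0.91,-0.41]]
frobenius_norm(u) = 1.44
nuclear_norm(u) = 1.45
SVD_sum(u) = [[-0.49,  1.1], [-0.06,  0.14], [0.32,  -0.71]] + [[0.0, 0.0],[0.0, 0.0],[0.0, 0.0]]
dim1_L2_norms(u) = [1.2, 0.15, 0.78]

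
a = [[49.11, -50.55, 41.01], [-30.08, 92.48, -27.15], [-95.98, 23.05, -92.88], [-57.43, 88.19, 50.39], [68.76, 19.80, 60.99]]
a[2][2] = -92.88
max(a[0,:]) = 49.11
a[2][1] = 23.05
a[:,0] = [49.11, -30.08, -95.98, -57.43, 68.76]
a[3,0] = -57.43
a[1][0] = -30.08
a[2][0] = -95.98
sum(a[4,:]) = 149.55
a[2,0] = -95.98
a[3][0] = -57.43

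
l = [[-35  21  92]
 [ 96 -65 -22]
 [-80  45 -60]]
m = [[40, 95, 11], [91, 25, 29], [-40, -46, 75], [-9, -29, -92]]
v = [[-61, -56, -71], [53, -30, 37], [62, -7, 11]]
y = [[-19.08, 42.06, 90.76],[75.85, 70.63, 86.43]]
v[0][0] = -61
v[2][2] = 11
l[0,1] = 21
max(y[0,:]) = 90.76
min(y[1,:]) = 70.63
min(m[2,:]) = -46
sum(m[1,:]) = 145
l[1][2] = -22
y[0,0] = -19.08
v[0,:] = [-61, -56, -71]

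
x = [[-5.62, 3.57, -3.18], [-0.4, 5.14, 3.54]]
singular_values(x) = [7.67, 5.89]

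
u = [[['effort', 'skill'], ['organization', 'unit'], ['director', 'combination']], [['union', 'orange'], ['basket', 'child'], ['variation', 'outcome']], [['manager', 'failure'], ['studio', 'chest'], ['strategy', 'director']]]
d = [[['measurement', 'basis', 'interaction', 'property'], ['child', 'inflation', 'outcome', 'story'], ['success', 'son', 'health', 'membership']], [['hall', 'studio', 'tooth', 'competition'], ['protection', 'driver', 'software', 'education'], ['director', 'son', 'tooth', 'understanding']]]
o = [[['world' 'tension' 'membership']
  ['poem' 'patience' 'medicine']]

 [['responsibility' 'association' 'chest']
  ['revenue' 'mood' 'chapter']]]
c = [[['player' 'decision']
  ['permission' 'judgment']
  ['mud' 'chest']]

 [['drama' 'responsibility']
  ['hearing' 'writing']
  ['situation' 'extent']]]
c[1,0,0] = 'drama'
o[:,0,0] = ['world', 'responsibility']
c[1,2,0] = 'situation'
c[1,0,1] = 'responsibility'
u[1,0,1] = 'orange'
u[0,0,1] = 'skill'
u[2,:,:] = [['manager', 'failure'], ['studio', 'chest'], ['strategy', 'director']]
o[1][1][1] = 'mood'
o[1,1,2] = 'chapter'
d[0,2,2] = 'health'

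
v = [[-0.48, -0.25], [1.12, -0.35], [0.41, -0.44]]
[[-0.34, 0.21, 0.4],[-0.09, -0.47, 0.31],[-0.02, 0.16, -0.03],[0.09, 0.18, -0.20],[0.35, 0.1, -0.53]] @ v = [[0.56, -0.16], [-0.36, 0.05], [0.18, -0.04], [0.08, 0.0], [-0.27, 0.11]]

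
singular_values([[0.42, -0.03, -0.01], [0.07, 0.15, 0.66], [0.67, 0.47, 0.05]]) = [0.92, 0.64, 0.24]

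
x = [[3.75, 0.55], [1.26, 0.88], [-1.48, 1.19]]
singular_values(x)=[4.24, 1.54]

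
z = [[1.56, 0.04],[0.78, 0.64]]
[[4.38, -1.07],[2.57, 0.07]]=z@[[2.79, -0.71], [0.61, 0.97]]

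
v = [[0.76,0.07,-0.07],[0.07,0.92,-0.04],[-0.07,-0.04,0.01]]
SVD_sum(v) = [[0.13, 0.32, -0.02], [0.32, 0.82, -0.06], [-0.02, -0.06, 0.0]] + [[0.63, -0.25, -0.05], [-0.25, 0.10, 0.02], [-0.05, 0.02, 0.00]] + [[0.00, 0.00, 0.00],[0.00, 0.0, 0.0],[0.00, 0.00, 0.00]]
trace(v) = 1.69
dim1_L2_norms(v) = [0.77, 0.92, 0.08]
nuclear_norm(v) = 1.69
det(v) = 0.00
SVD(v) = [[-0.37, 0.93, 0.09], [-0.93, -0.37, 0.04], [0.07, -0.07, 1.0]] @ diag([0.9504513357111343, 0.7372496000327614, 0.0022990642561041157]) @ [[-0.37, -0.93, 0.07], [0.93, -0.37, -0.07], [0.09, 0.04, 1.0]]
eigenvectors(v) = [[0.37, 0.93, 0.09], [0.93, -0.37, 0.04], [-0.07, -0.07, 1.0]]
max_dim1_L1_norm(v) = 1.03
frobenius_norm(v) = 1.20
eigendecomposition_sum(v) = [[0.13, 0.32, -0.02], [0.32, 0.82, -0.06], [-0.02, -0.06, 0.0]] + [[0.63, -0.25, -0.05], [-0.25, 0.10, 0.02], [-0.05, 0.02, 0.0]] + [[0.0, 0.00, 0.0], [0.0, 0.00, 0.00], [0.00, 0.0, 0.0]]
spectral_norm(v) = 0.95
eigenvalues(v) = [0.95, 0.74, 0.0]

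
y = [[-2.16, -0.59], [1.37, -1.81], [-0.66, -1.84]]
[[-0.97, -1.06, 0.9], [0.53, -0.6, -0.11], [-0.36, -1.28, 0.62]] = y@[[0.44,0.33,-0.36], [0.04,0.58,-0.21]]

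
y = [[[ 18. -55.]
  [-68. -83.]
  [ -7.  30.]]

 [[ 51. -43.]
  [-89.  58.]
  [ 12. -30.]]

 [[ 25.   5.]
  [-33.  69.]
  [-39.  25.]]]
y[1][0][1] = -43.0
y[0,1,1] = -83.0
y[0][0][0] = 18.0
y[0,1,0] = -68.0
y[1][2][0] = 12.0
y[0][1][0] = -68.0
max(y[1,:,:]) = 58.0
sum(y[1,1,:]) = -31.0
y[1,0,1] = -43.0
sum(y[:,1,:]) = -146.0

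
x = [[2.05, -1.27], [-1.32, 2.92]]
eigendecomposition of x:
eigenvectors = [[-0.81, 0.58], [-0.59, -0.82]]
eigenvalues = [1.12, 3.85]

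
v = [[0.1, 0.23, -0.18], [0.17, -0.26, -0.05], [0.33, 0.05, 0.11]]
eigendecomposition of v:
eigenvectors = [[(-0.08-0.56j), -0.08+0.56j, 0.39+0.00j], [-0.05-0.20j, -0.05+0.20j, (-0.9+0j)], [(-0.8+0j), -0.80-0.00j, (-0.19+0j)]]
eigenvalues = [(0.15+0.24j), (0.15-0.24j), (-0.34+0j)]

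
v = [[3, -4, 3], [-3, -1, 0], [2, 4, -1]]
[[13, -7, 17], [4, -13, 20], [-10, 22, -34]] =v @ [[-1, 3, -5], [-1, 4, -5], [4, 0, 4]]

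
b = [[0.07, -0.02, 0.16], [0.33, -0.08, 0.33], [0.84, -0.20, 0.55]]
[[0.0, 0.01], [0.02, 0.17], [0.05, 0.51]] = b @ [[0.08,  0.74], [-0.02,  -0.17], [-0.03,  -0.26]]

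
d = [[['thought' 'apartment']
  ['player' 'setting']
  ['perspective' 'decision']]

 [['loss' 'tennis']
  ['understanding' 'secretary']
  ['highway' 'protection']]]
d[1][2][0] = 'highway'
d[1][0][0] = 'loss'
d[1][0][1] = 'tennis'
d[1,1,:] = ['understanding', 'secretary']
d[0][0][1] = 'apartment'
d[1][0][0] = 'loss'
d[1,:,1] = ['tennis', 'secretary', 'protection']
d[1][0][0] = 'loss'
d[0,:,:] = [['thought', 'apartment'], ['player', 'setting'], ['perspective', 'decision']]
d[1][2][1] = 'protection'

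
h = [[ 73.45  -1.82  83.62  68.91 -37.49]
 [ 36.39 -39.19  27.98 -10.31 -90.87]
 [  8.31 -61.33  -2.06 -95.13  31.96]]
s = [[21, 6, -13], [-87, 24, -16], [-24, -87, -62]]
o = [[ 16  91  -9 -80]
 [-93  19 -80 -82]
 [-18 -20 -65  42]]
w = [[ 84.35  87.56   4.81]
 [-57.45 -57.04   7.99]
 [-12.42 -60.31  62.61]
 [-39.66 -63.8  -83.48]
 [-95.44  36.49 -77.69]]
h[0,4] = -37.49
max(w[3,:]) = -39.66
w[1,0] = -57.45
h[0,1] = -1.82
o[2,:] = [-18, -20, -65, 42]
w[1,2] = 7.99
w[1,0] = -57.45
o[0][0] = 16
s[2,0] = -24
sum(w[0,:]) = 176.72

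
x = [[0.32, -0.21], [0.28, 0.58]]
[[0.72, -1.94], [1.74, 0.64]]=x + [[0.40, -1.73], [1.46, 0.06]]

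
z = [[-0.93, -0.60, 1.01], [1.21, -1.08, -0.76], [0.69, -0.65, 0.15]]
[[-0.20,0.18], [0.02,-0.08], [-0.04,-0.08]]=z @ [[0.05, -0.20], [0.10, -0.10], [-0.09, -0.07]]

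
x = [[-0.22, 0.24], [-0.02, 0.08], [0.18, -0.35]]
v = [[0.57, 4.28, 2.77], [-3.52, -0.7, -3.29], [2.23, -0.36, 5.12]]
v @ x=[[0.29, -0.49], [0.2, 0.25], [0.44, -1.29]]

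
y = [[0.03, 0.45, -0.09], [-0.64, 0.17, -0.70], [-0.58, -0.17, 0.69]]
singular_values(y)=[1.04, 0.86, 0.41]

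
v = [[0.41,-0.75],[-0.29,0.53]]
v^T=[[0.41, -0.29], [-0.75, 0.53]]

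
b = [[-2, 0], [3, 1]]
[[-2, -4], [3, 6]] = b @ [[1, 2], [0, 0]]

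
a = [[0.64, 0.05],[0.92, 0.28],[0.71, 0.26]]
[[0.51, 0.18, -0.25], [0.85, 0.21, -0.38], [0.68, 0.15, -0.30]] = a@[[0.75, 0.29, -0.39], [0.57, -0.21, -0.09]]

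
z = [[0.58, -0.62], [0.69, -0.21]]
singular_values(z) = [1.08, 0.28]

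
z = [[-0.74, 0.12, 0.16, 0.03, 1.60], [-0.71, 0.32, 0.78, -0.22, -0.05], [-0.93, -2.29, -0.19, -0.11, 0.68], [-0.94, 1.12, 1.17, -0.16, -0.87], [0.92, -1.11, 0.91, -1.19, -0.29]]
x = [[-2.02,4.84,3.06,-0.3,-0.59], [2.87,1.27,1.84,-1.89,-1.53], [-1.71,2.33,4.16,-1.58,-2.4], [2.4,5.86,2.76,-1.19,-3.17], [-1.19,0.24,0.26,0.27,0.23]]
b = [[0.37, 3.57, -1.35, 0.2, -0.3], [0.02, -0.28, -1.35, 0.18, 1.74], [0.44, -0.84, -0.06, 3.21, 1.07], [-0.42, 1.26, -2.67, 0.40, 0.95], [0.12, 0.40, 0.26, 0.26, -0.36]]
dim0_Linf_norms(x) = [2.87, 5.86, 4.16, 1.89, 3.17]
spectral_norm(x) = 10.79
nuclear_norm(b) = 11.65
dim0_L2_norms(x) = [4.73, 8.05, 6.14, 2.77, 4.31]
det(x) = 0.22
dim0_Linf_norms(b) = [0.44, 3.57, 2.67, 3.21, 1.74]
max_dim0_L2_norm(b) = 3.91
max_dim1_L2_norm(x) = 7.69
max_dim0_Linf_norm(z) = 2.29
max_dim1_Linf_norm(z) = 2.29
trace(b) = 0.07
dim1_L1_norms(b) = [5.79, 3.57, 5.62, 5.7, 1.4]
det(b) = 0.03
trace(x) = 2.45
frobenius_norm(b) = 6.52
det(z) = 0.01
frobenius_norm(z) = 4.44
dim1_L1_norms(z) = [2.65, 2.08, 4.2, 4.26, 4.42]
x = b @ z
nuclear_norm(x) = 19.77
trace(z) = -1.06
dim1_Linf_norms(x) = [4.84, 2.87, 4.16, 5.86, 1.19]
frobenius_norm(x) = 12.30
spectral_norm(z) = 3.01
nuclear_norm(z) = 8.52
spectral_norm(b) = 4.61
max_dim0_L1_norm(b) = 6.35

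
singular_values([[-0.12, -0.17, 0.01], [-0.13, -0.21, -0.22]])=[0.37, 0.13]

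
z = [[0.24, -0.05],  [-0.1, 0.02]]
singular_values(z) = [0.27, 0.0]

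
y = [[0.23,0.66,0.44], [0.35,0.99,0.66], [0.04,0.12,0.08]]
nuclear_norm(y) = 1.50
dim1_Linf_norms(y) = [0.66, 0.99, 0.12]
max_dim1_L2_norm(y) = 1.24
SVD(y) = [[-0.55, 0.61, -0.56],[-0.83, -0.48, 0.28],[-0.1, 0.62, 0.78]] @ diag([1.4975607997021951, 0.0034133847311370313, 6.610893473992093e-17]) @ [[-0.28, -0.8, -0.53], [-0.96, 0.23, 0.16], [-0.00, -0.55, 0.83]]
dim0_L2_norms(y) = [0.42, 1.2, 0.8]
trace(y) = 1.30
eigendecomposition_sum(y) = [[0.23,0.66,0.44], [0.35,0.99,0.66], [0.04,0.12,0.08]] + [[-0.00, 0.0, 0.00], [0.00, -0.00, -0.00], [-0.0, 0.00, 0.00]] + [[0.0, -0.00, -0.0], [0.0, -0.00, -0.00], [-0.0, 0.0, 0.0]]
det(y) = -0.00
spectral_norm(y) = 1.50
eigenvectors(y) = [[-0.55,-0.54,-0.0], [-0.83,0.59,-0.55], [-0.10,-0.6,0.83]]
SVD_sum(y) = [[0.23, 0.66, 0.44],  [0.35, 0.99, 0.66],  [0.04, 0.12, 0.08]] + [[-0.0, 0.00, 0.00], [0.00, -0.00, -0.00], [-0.00, 0.00, 0.00]] + [[0.00, 0.00, -0.00], [-0.0, -0.00, 0.0], [-0.0, -0.0, 0.0]]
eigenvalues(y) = [1.3, -0.0, 0.0]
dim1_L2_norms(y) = [0.83, 1.24, 0.15]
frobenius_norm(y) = 1.50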